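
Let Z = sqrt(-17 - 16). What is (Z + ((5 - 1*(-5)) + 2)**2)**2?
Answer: (144 + I*sqrt(33))**2 ≈ 20703.0 + 1654.4*I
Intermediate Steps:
Z = I*sqrt(33) (Z = sqrt(-33) = I*sqrt(33) ≈ 5.7446*I)
(Z + ((5 - 1*(-5)) + 2)**2)**2 = (I*sqrt(33) + ((5 - 1*(-5)) + 2)**2)**2 = (I*sqrt(33) + ((5 + 5) + 2)**2)**2 = (I*sqrt(33) + (10 + 2)**2)**2 = (I*sqrt(33) + 12**2)**2 = (I*sqrt(33) + 144)**2 = (144 + I*sqrt(33))**2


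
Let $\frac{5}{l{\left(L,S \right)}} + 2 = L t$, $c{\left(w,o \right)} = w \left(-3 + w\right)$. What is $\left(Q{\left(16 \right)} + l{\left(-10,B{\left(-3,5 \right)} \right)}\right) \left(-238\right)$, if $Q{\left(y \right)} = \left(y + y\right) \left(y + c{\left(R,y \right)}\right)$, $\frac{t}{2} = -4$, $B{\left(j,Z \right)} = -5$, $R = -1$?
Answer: $- \frac{5941075}{39} \approx -1.5234 \cdot 10^{5}$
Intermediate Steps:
$t = -8$ ($t = 2 \left(-4\right) = -8$)
$l{\left(L,S \right)} = \frac{5}{-2 - 8 L}$ ($l{\left(L,S \right)} = \frac{5}{-2 + L \left(-8\right)} = \frac{5}{-2 - 8 L}$)
$Q{\left(y \right)} = 2 y \left(4 + y\right)$ ($Q{\left(y \right)} = \left(y + y\right) \left(y - \left(-3 - 1\right)\right) = 2 y \left(y - -4\right) = 2 y \left(y + 4\right) = 2 y \left(4 + y\right)$)
$\left(Q{\left(16 \right)} + l{\left(-10,B{\left(-3,5 \right)} \right)}\right) \left(-238\right) = \left(2 \cdot 16 \left(4 + 16\right) + \frac{5}{2 \left(-1 - -40\right)}\right) \left(-238\right) = \left(2 \cdot 16 \cdot 20 + \frac{5}{2 \left(-1 + 40\right)}\right) \left(-238\right) = \left(640 + \frac{5}{2 \cdot 39}\right) \left(-238\right) = \left(640 + \frac{5}{2} \cdot \frac{1}{39}\right) \left(-238\right) = \left(640 + \frac{5}{78}\right) \left(-238\right) = \frac{49925}{78} \left(-238\right) = - \frac{5941075}{39}$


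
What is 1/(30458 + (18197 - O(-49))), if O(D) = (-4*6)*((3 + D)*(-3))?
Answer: 1/51967 ≈ 1.9243e-5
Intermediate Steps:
O(D) = 216 + 72*D (O(D) = -24*(-9 - 3*D) = 216 + 72*D)
1/(30458 + (18197 - O(-49))) = 1/(30458 + (18197 - (216 + 72*(-49)))) = 1/(30458 + (18197 - (216 - 3528))) = 1/(30458 + (18197 - 1*(-3312))) = 1/(30458 + (18197 + 3312)) = 1/(30458 + 21509) = 1/51967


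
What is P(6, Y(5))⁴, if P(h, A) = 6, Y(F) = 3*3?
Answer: 1296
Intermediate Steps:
Y(F) = 9
P(6, Y(5))⁴ = 6⁴ = 1296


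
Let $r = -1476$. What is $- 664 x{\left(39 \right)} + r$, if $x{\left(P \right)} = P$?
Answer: $-27372$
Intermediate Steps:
$- 664 x{\left(39 \right)} + r = \left(-664\right) 39 - 1476 = -25896 - 1476 = -27372$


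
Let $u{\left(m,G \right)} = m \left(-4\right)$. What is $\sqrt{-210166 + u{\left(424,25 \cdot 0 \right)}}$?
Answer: $i \sqrt{211862} \approx 460.28 i$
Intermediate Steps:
$u{\left(m,G \right)} = - 4 m$
$\sqrt{-210166 + u{\left(424,25 \cdot 0 \right)}} = \sqrt{-210166 - 1696} = \sqrt{-211862} = i \sqrt{211862}$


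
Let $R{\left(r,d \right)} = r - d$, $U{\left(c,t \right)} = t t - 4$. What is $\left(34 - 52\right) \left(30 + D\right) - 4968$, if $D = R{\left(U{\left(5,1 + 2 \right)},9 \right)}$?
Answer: $-5436$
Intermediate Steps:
$U{\left(c,t \right)} = -4 + t^{2}$ ($U{\left(c,t \right)} = t^{2} - 4 = -4 + t^{2}$)
$D = -4$ ($D = \left(-4 + \left(1 + 2\right)^{2}\right) - 9 = \left(-4 + 3^{2}\right) - 9 = \left(-4 + 9\right) - 9 = 5 - 9 = -4$)
$\left(34 - 52\right) \left(30 + D\right) - 4968 = \left(34 - 52\right) \left(30 - 4\right) - 4968 = \left(-18\right) 26 - 4968 = -468 - 4968 = -5436$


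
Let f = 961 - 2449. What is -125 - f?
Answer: 1363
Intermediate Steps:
f = -1488
-125 - f = -125 - 1*(-1488) = -125 + 1488 = 1363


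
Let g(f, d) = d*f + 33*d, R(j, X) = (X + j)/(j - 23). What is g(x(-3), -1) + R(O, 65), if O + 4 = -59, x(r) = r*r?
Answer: -1807/43 ≈ -42.023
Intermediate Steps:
x(r) = r²
O = -63 (O = -4 - 59 = -63)
R(j, X) = (X + j)/(-23 + j)
g(f, d) = 33*d + d*f
g(x(-3), -1) + R(O, 65) = -(33 + (-3)²) + (65 - 63)/(-23 - 63) = -(33 + 9) + 2/(-86) = -1*42 - 1/86*2 = -42 - 1/43 = -1807/43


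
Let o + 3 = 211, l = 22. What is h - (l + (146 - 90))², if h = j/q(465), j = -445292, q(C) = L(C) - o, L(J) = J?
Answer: -2008880/257 ≈ -7816.7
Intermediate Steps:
o = 208 (o = -3 + 211 = 208)
q(C) = -208 + C (q(C) = C - 1*208 = C - 208 = -208 + C)
h = -445292/257 (h = -445292/(-208 + 465) = -445292/257 ≈ -1732.7)
h - (l + (146 - 90))² = -445292/257 - (22 + (146 - 90))² = -445292/257 - (22 + 56)² = -445292/257 - 1*78² = -445292/257 - 1*6084 = -445292/257 - 6084 = -2008880/257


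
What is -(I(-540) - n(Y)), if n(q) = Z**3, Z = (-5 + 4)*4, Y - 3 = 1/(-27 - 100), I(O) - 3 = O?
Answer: 473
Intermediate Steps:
I(O) = 3 + O
Y = 380/127 (Y = 3 + 1/(-27 - 100) = 3 + 1/(-127) = 3 - 1/127 = 380/127 ≈ 2.9921)
Z = -4 (Z = -1*4 = -4)
n(q) = -64 (n(q) = (-4)**3 = -64)
-(I(-540) - n(Y)) = -((3 - 540) - 1*(-64)) = -(-537 + 64) = -1*(-473) = 473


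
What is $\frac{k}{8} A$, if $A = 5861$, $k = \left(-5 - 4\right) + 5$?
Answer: $- \frac{5861}{2} \approx -2930.5$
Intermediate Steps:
$k = -4$ ($k = -9 + 5 = -4$)
$\frac{k}{8} A = - \frac{4}{8} \cdot 5861 = \left(-4\right) \frac{1}{8} \cdot 5861 = \left(- \frac{1}{2}\right) 5861 = - \frac{5861}{2}$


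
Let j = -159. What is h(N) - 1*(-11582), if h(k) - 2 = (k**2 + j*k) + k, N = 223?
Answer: 26079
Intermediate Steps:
h(k) = 2 + k**2 - 158*k (h(k) = 2 + ((k**2 - 159*k) + k) = 2 + (k**2 - 158*k) = 2 + k**2 - 158*k)
h(N) - 1*(-11582) = (2 + 223**2 - 158*223) - 1*(-11582) = (2 + 49729 - 35234) + 11582 = 14497 + 11582 = 26079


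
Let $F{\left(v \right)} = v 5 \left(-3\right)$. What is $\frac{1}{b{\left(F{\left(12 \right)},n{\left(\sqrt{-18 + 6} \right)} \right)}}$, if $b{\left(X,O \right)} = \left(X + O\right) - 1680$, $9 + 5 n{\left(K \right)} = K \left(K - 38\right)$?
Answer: $- \frac{15535}{28966123} + \frac{380 i \sqrt{3}}{86898369} \approx -0.00053632 + 7.5741 \cdot 10^{-6} i$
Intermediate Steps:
$n{\left(K \right)} = - \frac{9}{5} + \frac{K \left(-38 + K\right)}{5}$ ($n{\left(K \right)} = - \frac{9}{5} + \frac{K \left(K - 38\right)}{5} = - \frac{9}{5} + \frac{K \left(-38 + K\right)}{5}$)
$F{\left(v \right)} = - 15 v$ ($F{\left(v \right)} = 5 v \left(-3\right) = - 15 v$)
$b{\left(X,O \right)} = -1680 + O + X$ ($b{\left(X,O \right)} = \left(O + X\right) - 1680 = -1680 + O + X$)
$\frac{1}{b{\left(F{\left(12 \right)},n{\left(\sqrt{-18 + 6} \right)} \right)}} = \frac{1}{-1680 - \left(\frac{9}{5} + \frac{12}{5} + \frac{38 \sqrt{-18 + 6}}{5}\right) - 180} = \frac{1}{-1680 - \left(\frac{9}{5} + \frac{12}{5} + \frac{76 i \sqrt{3}}{5}\right) - 180} = \frac{1}{-1680 - \left(\frac{9}{5} + \frac{12}{5} + \frac{38}{5} \cdot 2 i \sqrt{3}\right) - 180} = \frac{1}{-1680 - \left(\frac{21}{5} + \frac{76 i \sqrt{3}}{5}\right) - 180} = \frac{1}{- \frac{9321}{5} - \frac{76 i \sqrt{3}}{5}}$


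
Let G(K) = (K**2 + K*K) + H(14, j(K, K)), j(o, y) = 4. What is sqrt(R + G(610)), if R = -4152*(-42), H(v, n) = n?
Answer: 2*sqrt(229647) ≈ 958.43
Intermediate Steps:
G(K) = 4 + 2*K**2 (G(K) = (K**2 + K*K) + 4 = (K**2 + K**2) + 4 = 2*K**2 + 4 = 4 + 2*K**2)
R = 174384
sqrt(R + G(610)) = sqrt(174384 + (4 + 2*610**2)) = sqrt(174384 + (4 + 2*372100)) = sqrt(174384 + (4 + 744200)) = sqrt(174384 + 744204) = sqrt(918588) = 2*sqrt(229647)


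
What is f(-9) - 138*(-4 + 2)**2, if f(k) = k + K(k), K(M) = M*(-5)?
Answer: -516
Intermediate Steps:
K(M) = -5*M
f(k) = -4*k (f(k) = k - 5*k = -4*k)
f(-9) - 138*(-4 + 2)**2 = -4*(-9) - 138*(-4 + 2)**2 = 36 - 138*(-2)**2 = 36 - 138*4 = 36 - 552 = -516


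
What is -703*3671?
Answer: -2580713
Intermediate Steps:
-703*3671 = -1*2580713 = -2580713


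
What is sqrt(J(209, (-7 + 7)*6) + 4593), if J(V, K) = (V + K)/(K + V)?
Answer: sqrt(4594) ≈ 67.779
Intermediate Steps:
J(V, K) = 1 (J(V, K) = (K + V)/(K + V) = 1)
sqrt(J(209, (-7 + 7)*6) + 4593) = sqrt(1 + 4593) = sqrt(4594)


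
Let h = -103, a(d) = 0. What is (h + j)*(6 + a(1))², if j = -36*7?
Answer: -12780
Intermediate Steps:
j = -252
(h + j)*(6 + a(1))² = (-103 - 252)*(6 + 0)² = -355*6² = -355*36 = -12780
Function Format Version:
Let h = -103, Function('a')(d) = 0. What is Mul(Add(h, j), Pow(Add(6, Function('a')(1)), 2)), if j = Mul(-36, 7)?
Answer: -12780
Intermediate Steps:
j = -252
Mul(Add(h, j), Pow(Add(6, Function('a')(1)), 2)) = Mul(Add(-103, -252), Pow(Add(6, 0), 2)) = Mul(-355, Pow(6, 2)) = Mul(-355, 36) = -12780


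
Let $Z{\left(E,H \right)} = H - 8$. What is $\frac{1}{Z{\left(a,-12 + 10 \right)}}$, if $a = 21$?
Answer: $- \frac{1}{10} \approx -0.1$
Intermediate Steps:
$Z{\left(E,H \right)} = -8 + H$
$\frac{1}{Z{\left(a,-12 + 10 \right)}} = \frac{1}{-8 + \left(-12 + 10\right)} = \frac{1}{-8 - 2} = \frac{1}{-10} = - \frac{1}{10}$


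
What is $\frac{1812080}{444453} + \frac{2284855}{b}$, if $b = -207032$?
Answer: $- \frac{640352112755}{92015993496} \approx -6.9591$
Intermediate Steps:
$\frac{1812080}{444453} + \frac{2284855}{b} = \frac{1812080}{444453} + \frac{2284855}{-207032} = 1812080 \cdot \frac{1}{444453} + 2284855 \left(- \frac{1}{207032}\right) = \frac{1812080}{444453} - \frac{2284855}{207032} = - \frac{640352112755}{92015993496}$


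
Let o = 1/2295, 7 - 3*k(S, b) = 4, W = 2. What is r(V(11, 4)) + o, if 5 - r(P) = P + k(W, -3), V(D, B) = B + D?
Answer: -25244/2295 ≈ -11.000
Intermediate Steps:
k(S, b) = 1 (k(S, b) = 7/3 - 1/3*4 = 7/3 - 4/3 = 1)
r(P) = 4 - P (r(P) = 5 - (P + 1) = 5 - (1 + P) = 5 + (-1 - P) = 4 - P)
o = 1/2295 ≈ 0.00043573
r(V(11, 4)) + o = (4 - (4 + 11)) + 1/2295 = (4 - 1*15) + 1/2295 = (4 - 15) + 1/2295 = -11 + 1/2295 = -25244/2295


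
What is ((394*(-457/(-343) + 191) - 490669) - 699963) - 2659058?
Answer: -1294451490/343 ≈ -3.7739e+6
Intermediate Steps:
((394*(-457/(-343) + 191) - 490669) - 699963) - 2659058 = ((394*(-457*(-1/343) + 191) - 490669) - 699963) - 2659058 = ((394*(457/343 + 191) - 490669) - 699963) - 2659058 = ((394*(65970/343) - 490669) - 699963) - 2659058 = ((25992180/343 - 490669) - 699963) - 2659058 = (-142307287/343 - 699963) - 2659058 = -382394596/343 - 2659058 = -1294451490/343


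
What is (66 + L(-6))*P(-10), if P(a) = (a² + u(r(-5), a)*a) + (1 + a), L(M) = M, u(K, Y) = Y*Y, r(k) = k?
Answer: -54540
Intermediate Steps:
u(K, Y) = Y²
P(a) = 1 + a + a² + a³ (P(a) = (a² + a²*a) + (1 + a) = (a² + a³) + (1 + a) = 1 + a + a² + a³)
(66 + L(-6))*P(-10) = (66 - 6)*(1 - 10 + (-10)² + (-10)³) = 60*(1 - 10 + 100 - 1000) = 60*(-909) = -54540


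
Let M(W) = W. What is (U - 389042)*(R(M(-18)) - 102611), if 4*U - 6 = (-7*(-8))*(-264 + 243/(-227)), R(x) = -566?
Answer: 18397405748975/454 ≈ 4.0523e+10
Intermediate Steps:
U = -1684107/454 (U = 3/2 + ((-7*(-8))*(-264 + 243/(-227)))/4 = 3/2 + (56*(-264 + 243*(-1/227)))/4 = 3/2 + (56*(-264 - 243/227))/4 = 3/2 + (56*(-60171/227))/4 = 3/2 + (¼)*(-3369576/227) = 3/2 - 842394/227 = -1684107/454 ≈ -3709.5)
(U - 389042)*(R(M(-18)) - 102611) = (-1684107/454 - 389042)*(-566 - 102611) = -178309175/454*(-103177) = 18397405748975/454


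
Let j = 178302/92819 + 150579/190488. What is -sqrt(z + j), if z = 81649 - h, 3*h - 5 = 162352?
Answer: -sqrt(239086743632760039162674)/2946817612 ≈ -165.93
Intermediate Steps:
h = 54119 (h = 5/3 + (1/3)*162352 = 5/3 + 162352/3 = 54119)
j = 15980327859/5893635224 (j = 178302*(1/92819) + 150579*(1/190488) = 178302/92819 + 50193/63496 = 15980327859/5893635224 ≈ 2.7115)
z = 27530 (z = 81649 - 1*54119 = 81649 - 54119 = 27530)
-sqrt(z + j) = -sqrt(27530 + 15980327859/5893635224) = -sqrt(162267758044579/5893635224) = -sqrt(239086743632760039162674)/2946817612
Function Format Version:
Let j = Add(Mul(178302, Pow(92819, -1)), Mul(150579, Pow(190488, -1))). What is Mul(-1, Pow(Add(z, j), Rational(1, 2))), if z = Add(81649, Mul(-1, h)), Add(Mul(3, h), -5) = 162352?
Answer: Mul(Rational(-1, 2946817612), Pow(239086743632760039162674, Rational(1, 2))) ≈ -165.93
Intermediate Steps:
h = 54119 (h = Add(Rational(5, 3), Mul(Rational(1, 3), 162352)) = Add(Rational(5, 3), Rational(162352, 3)) = 54119)
j = Rational(15980327859, 5893635224) (j = Add(Mul(178302, Rational(1, 92819)), Mul(150579, Rational(1, 190488))) = Add(Rational(178302, 92819), Rational(50193, 63496)) = Rational(15980327859, 5893635224) ≈ 2.7115)
z = 27530 (z = Add(81649, Mul(-1, 54119)) = Add(81649, -54119) = 27530)
Mul(-1, Pow(Add(z, j), Rational(1, 2))) = Mul(-1, Pow(Add(27530, Rational(15980327859, 5893635224)), Rational(1, 2))) = Mul(-1, Pow(Rational(162267758044579, 5893635224), Rational(1, 2))) = Mul(-1, Mul(Rational(1, 2946817612), Pow(239086743632760039162674, Rational(1, 2)))) = Mul(Rational(-1, 2946817612), Pow(239086743632760039162674, Rational(1, 2)))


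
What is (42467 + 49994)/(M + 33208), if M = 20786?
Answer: 92461/53994 ≈ 1.7124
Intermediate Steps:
(42467 + 49994)/(M + 33208) = (42467 + 49994)/(20786 + 33208) = 92461/53994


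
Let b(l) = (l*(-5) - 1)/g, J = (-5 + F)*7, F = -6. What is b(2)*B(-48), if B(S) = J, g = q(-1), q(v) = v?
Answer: -847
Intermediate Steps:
J = -77 (J = (-5 - 6)*7 = -11*7 = -77)
g = -1
B(S) = -77
b(l) = 1 + 5*l (b(l) = (l*(-5) - 1)/(-1) = (-5*l - 1)*(-1) = (-1 - 5*l)*(-1) = 1 + 5*l)
b(2)*B(-48) = (1 + 5*2)*(-77) = (1 + 10)*(-77) = 11*(-77) = -847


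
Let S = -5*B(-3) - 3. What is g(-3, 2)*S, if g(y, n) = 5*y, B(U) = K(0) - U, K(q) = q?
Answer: 270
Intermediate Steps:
B(U) = -U (B(U) = 0 - U = -U)
S = -18 (S = -(-5)*(-3) - 3 = -5*3 - 3 = -15 - 3 = -18)
g(-3, 2)*S = (5*(-3))*(-18) = -15*(-18) = 270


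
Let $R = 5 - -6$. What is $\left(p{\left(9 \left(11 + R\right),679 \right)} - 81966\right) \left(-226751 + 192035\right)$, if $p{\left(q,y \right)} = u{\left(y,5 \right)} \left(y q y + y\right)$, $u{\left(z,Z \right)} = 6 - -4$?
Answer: $-31688278914864$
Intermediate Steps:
$u{\left(z,Z \right)} = 10$ ($u{\left(z,Z \right)} = 6 + 4 = 10$)
$R = 11$ ($R = 5 + 6 = 11$)
$p{\left(q,y \right)} = 10 y + 10 q y^{2}$ ($p{\left(q,y \right)} = 10 \left(y q y + y\right) = 10 \left(q y y + y\right) = 10 \left(q y^{2} + y\right) = 10 \left(y + q y^{2}\right) = 10 y + 10 q y^{2}$)
$\left(p{\left(9 \left(11 + R\right),679 \right)} - 81966\right) \left(-226751 + 192035\right) = \left(10 \cdot 679 \left(1 + 9 \left(11 + 11\right) 679\right) - 81966\right) \left(-226751 + 192035\right) = \left(10 \cdot 679 \left(1 + 9 \cdot 22 \cdot 679\right) - 81966\right) \left(-34716\right) = \left(10 \cdot 679 \left(1 + 198 \cdot 679\right) - 81966\right) \left(-34716\right) = \left(10 \cdot 679 \left(1 + 134442\right) - 81966\right) \left(-34716\right) = \left(10 \cdot 679 \cdot 134443 - 81966\right) \left(-34716\right) = \left(912867970 - 81966\right) \left(-34716\right) = 912786004 \left(-34716\right) = -31688278914864$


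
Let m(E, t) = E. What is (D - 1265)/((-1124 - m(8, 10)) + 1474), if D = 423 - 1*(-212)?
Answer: -35/19 ≈ -1.8421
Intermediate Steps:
D = 635 (D = 423 + 212 = 635)
(D - 1265)/((-1124 - m(8, 10)) + 1474) = (635 - 1265)/((-1124 - 1*8) + 1474) = -630/((-1124 - 8) + 1474) = -630/(-1132 + 1474) = -630/342 = -630*1/342 = -35/19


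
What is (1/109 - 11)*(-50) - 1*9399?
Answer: -964591/109 ≈ -8849.5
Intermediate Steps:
(1/109 - 11)*(-50) - 1*9399 = (1/109 - 11)*(-50) - 9399 = -1198/109*(-50) - 9399 = 59900/109 - 9399 = -964591/109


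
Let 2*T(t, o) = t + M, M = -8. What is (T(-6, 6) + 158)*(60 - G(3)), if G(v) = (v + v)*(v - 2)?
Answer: 8154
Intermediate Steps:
G(v) = 2*v*(-2 + v) (G(v) = (2*v)*(-2 + v) = 2*v*(-2 + v))
T(t, o) = -4 + t/2 (T(t, o) = (t - 8)/2 = (-8 + t)/2 = -4 + t/2)
(T(-6, 6) + 158)*(60 - G(3)) = ((-4 + (1/2)*(-6)) + 158)*(60 - 2*3*(-2 + 3)) = ((-4 - 3) + 158)*(60 - 2*3) = (-7 + 158)*(60 - 1*6) = 151*(60 - 6) = 151*54 = 8154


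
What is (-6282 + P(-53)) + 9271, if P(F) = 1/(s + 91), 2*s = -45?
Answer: 409495/137 ≈ 2989.0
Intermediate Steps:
s = -45/2 (s = (½)*(-45) = -45/2 ≈ -22.500)
P(F) = 2/137 (P(F) = 1/(-45/2 + 91) = 1/(137/2) = 2/137)
(-6282 + P(-53)) + 9271 = (-6282 + 2/137) + 9271 = -860632/137 + 9271 = 409495/137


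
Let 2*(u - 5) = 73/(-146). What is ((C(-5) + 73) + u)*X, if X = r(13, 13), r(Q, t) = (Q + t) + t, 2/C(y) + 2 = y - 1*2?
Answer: 36283/12 ≈ 3023.6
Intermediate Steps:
C(y) = 2/(-4 + y) (C(y) = 2/(-2 + (y - 1*2)) = 2/(-2 + (y - 2)) = 2/(-2 + (-2 + y)) = 2/(-4 + y))
u = 19/4 (u = 5 + (73/(-146))/2 = 5 + (73*(-1/146))/2 = 5 + (1/2)*(-1/2) = 5 - 1/4 = 19/4 ≈ 4.7500)
r(Q, t) = Q + 2*t
X = 39 (X = 13 + 2*13 = 13 + 26 = 39)
((C(-5) + 73) + u)*X = ((2/(-4 - 5) + 73) + 19/4)*39 = ((2/(-9) + 73) + 19/4)*39 = ((2*(-1/9) + 73) + 19/4)*39 = ((-2/9 + 73) + 19/4)*39 = (655/9 + 19/4)*39 = (2791/36)*39 = 36283/12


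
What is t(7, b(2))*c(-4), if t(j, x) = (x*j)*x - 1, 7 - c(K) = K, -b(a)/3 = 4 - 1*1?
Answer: 6226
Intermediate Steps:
b(a) = -9 (b(a) = -3*(4 - 1*1) = -3*(4 - 1) = -3*3 = -9)
c(K) = 7 - K
t(j, x) = -1 + j*x² (t(j, x) = (j*x)*x - 1 = j*x² - 1 = -1 + j*x²)
t(7, b(2))*c(-4) = (-1 + 7*(-9)²)*(7 - 1*(-4)) = (-1 + 7*81)*(7 + 4) = (-1 + 567)*11 = 566*11 = 6226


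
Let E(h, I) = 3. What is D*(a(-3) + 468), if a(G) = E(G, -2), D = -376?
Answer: -177096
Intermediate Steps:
a(G) = 3
D*(a(-3) + 468) = -376*(3 + 468) = -376*471 = -177096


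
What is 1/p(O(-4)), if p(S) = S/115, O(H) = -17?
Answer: -115/17 ≈ -6.7647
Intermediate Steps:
p(S) = S/115 (p(S) = S*(1/115) = S/115)
1/p(O(-4)) = 1/((1/115)*(-17)) = 1/(-17/115) = -115/17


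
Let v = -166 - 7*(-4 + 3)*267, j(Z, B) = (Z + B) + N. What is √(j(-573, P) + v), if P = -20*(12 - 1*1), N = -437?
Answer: √473 ≈ 21.749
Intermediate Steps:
P = -220 (P = -20*(12 - 1) = -20*11 = -220)
j(Z, B) = -437 + B + Z (j(Z, B) = (Z + B) - 437 = (B + Z) - 437 = -437 + B + Z)
v = 1703 (v = -166 - 7*(-1)*267 = -166 + 7*267 = -166 + 1869 = 1703)
√(j(-573, P) + v) = √((-437 - 220 - 573) + 1703) = √(-1230 + 1703) = √473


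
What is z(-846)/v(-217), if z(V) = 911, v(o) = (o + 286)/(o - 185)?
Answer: -122074/23 ≈ -5307.6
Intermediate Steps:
v(o) = (286 + o)/(-185 + o)
z(-846)/v(-217) = 911/(((286 - 217)/(-185 - 217))) = 911/((69/(-402))) = 911/((-1/402*69)) = 911/(-23/134) = 911*(-134/23) = -122074/23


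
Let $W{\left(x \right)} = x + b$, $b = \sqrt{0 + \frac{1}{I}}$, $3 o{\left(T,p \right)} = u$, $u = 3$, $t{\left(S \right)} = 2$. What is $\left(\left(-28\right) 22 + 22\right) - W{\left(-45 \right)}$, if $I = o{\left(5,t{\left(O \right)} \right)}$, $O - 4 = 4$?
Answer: $-550$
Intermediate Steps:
$O = 8$ ($O = 4 + 4 = 8$)
$o{\left(T,p \right)} = 1$ ($o{\left(T,p \right)} = \frac{1}{3} \cdot 3 = 1$)
$I = 1$
$b = 1$ ($b = \sqrt{0 + 1^{-1}} = \sqrt{0 + 1} = \sqrt{1} = 1$)
$W{\left(x \right)} = 1 + x$ ($W{\left(x \right)} = x + 1 = 1 + x$)
$\left(\left(-28\right) 22 + 22\right) - W{\left(-45 \right)} = \left(\left(-28\right) 22 + 22\right) - \left(1 - 45\right) = \left(-616 + 22\right) - -44 = -594 + 44 = -550$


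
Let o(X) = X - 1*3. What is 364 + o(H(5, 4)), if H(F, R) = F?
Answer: 366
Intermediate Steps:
o(X) = -3 + X (o(X) = X - 3 = -3 + X)
364 + o(H(5, 4)) = 364 + (-3 + 5) = 364 + 2 = 366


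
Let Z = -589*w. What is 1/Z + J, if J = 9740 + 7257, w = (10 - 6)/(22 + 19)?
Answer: 40044891/2356 ≈ 16997.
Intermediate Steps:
w = 4/41 ≈ 0.097561
Z = -2356/41 (Z = -589*4/41 = -2356/41 ≈ -57.463)
J = 16997
1/Z + J = 1/(-2356/41) + 16997 = -41/2356 + 16997 = 40044891/2356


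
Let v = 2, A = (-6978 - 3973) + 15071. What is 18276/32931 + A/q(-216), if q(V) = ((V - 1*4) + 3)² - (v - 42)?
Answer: 332335108/517335033 ≈ 0.64240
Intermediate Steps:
A = 4120 (A = -10951 + 15071 = 4120)
q(V) = 40 + (-1 + V)² (q(V) = ((V - 1*4) + 3)² - (2 - 42) = ((V - 4) + 3)² - 1*(-40) = ((-4 + V) + 3)² + 40 = (-1 + V)² + 40 = 40 + (-1 + V)²)
18276/32931 + A/q(-216) = 18276/32931 + 4120/(40 + (-1 - 216)²) = 18276*(1/32931) + 4120/(40 + (-217)²) = 6092/10977 + 4120/(40 + 47089) = 6092/10977 + 4120/47129 = 332335108/517335033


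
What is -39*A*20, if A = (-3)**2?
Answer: -7020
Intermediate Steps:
A = 9
-39*A*20 = -39*9*20 = -351*20 = -7020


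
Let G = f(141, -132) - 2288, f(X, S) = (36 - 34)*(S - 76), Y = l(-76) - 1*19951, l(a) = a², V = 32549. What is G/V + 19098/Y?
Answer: -73327778/51264675 ≈ -1.4304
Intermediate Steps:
Y = -14175 (Y = (-76)² - 1*19951 = 5776 - 19951 = -14175)
f(X, S) = -152 + 2*S (f(X, S) = 2*(-76 + S) = -152 + 2*S)
G = -2704 (G = (-152 + 2*(-132)) - 2288 = (-152 - 264) - 2288 = -416 - 2288 = -2704)
G/V + 19098/Y = -2704/32549 + 19098/(-14175) = -2704*1/32549 + 19098*(-1/14175) = -2704/32549 - 2122/1575 = -73327778/51264675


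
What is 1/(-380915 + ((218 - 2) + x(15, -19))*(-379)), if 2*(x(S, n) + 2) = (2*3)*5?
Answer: -1/467706 ≈ -2.1381e-6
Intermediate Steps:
x(S, n) = 13 (x(S, n) = -2 + ((2*3)*5)/2 = -2 + (6*5)/2 = -2 + (½)*30 = -2 + 15 = 13)
1/(-380915 + ((218 - 2) + x(15, -19))*(-379)) = 1/(-380915 + ((218 - 2) + 13)*(-379)) = 1/(-380915 + (216 + 13)*(-379)) = 1/(-380915 + 229*(-379)) = 1/(-380915 - 86791) = 1/(-467706) = -1/467706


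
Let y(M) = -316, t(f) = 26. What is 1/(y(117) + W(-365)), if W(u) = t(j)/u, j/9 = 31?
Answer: -365/115366 ≈ -0.0031638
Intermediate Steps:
j = 279 (j = 9*31 = 279)
W(u) = 26/u
1/(y(117) + W(-365)) = 1/(-316 + 26/(-365)) = 1/(-316 + 26*(-1/365)) = 1/(-316 - 26/365) = 1/(-115366/365) = -365/115366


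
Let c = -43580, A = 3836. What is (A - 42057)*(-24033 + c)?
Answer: 2584236473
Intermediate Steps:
(A - 42057)*(-24033 + c) = (3836 - 42057)*(-24033 - 43580) = -38221*(-67613) = 2584236473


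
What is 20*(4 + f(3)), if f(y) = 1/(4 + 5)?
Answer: 740/9 ≈ 82.222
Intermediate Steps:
f(y) = 1/9
20*(4 + f(3)) = 20*(4 + 1/9) = 20*(37/9) = 740/9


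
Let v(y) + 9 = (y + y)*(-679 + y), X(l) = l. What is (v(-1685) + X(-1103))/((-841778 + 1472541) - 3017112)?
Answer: -7965568/2386349 ≈ -3.3380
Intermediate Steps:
v(y) = -9 + 2*y*(-679 + y) (v(y) = -9 + (y + y)*(-679 + y) = -9 + (2*y)*(-679 + y) = -9 + 2*y*(-679 + y))
(v(-1685) + X(-1103))/((-841778 + 1472541) - 3017112) = ((-9 - 1358*(-1685) + 2*(-1685)²) - 1103)/((-841778 + 1472541) - 3017112) = ((-9 + 2288230 + 2*2839225) - 1103)/(630763 - 3017112) = ((-9 + 2288230 + 5678450) - 1103)/(-2386349) = (7966671 - 1103)*(-1/2386349) = 7965568*(-1/2386349) = -7965568/2386349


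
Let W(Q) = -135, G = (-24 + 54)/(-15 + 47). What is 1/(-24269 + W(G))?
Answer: -1/24404 ≈ -4.0977e-5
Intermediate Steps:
G = 15/16 (G = 30/32 = 30*(1/32) = 15/16 ≈ 0.93750)
1/(-24269 + W(G)) = 1/(-24269 - 135) = 1/(-24404) = -1/24404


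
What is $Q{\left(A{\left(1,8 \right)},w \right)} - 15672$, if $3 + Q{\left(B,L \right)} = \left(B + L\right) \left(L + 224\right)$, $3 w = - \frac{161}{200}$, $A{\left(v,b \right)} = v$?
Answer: $- \frac{5584069079}{360000} \approx -15511.0$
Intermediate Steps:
$w = - \frac{161}{600}$ ($w = \frac{\left(-161\right) \frac{1}{200}}{3} = \frac{1}{3} \left(- \frac{161}{200}\right) = - \frac{161}{600} \approx -0.26833$)
$Q{\left(B,L \right)} = -3 + \left(224 + L\right) \left(B + L\right)$ ($Q{\left(B,L \right)} = -3 + \left(B + L\right) \left(L + 224\right) = -3 + \left(B + L\right) \left(224 + L\right) = -3 + \left(224 + L\right) \left(B + L\right)$)
$Q{\left(A{\left(1,8 \right)},w \right)} - 15672 = \left(-3 + \left(- \frac{161}{600}\right)^{2} + 224 \cdot 1 + 224 \left(- \frac{161}{600}\right) + 1 \left(- \frac{161}{600}\right)\right) - 15672 = \left(-3 + \frac{25921}{360000} + 224 - \frac{4508}{75} - \frac{161}{600}\right) - 15672 = \frac{57850921}{360000} - 15672 = - \frac{5584069079}{360000}$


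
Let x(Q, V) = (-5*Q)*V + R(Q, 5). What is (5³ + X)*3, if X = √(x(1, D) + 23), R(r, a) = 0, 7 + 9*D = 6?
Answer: 375 + 2*√53 ≈ 389.56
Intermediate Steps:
D = -⅑ (D = -7/9 + (⅑)*6 = -7/9 + ⅔ = -⅑ ≈ -0.11111)
x(Q, V) = -5*Q*V (x(Q, V) = (-5*Q)*V + 0 = -5*Q*V + 0 = -5*Q*V)
X = 2*√53/3 (X = √(-5*1*(-⅑) + 23) = √(5/9 + 23) = √(212/9) = 2*√53/3 ≈ 4.8534)
(5³ + X)*3 = (5³ + 2*√53/3)*3 = (125 + 2*√53/3)*3 = 375 + 2*√53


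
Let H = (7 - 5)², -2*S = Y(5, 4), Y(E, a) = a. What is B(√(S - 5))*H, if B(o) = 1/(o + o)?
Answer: -2*I*√7/7 ≈ -0.75593*I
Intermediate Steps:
S = -2 (S = -½*4 = -2)
H = 4 (H = 2² = 4)
B(o) = 1/(2*o)
B(√(S - 5))*H = (1/(2*(√(-2 - 5))))*4 = (1/(2*(√(-7))))*4 = (1/(2*((I*√7))))*4 = ((-I*√7/7)/2)*4 = -I*√7/14*4 = -2*I*√7/7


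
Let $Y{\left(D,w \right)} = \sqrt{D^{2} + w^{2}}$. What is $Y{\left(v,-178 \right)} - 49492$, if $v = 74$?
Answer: $-49492 + 2 \sqrt{9290} \approx -49299.0$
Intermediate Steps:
$Y{\left(v,-178 \right)} - 49492 = \sqrt{74^{2} + \left(-178\right)^{2}} - 49492 = \sqrt{5476 + 31684} - 49492 = \sqrt{37160} - 49492 = 2 \sqrt{9290} - 49492 = -49492 + 2 \sqrt{9290}$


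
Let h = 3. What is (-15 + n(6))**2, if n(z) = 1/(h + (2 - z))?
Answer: 256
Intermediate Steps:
n(z) = 1/(5 - z) (n(z) = 1/(3 + (2 - z)) = 1/(5 - z))
(-15 + n(6))**2 = (-15 + 1/(5 - 1*6))**2 = (-15 + 1/(5 - 6))**2 = (-15 + 1/(-1))**2 = (-15 - 1)**2 = (-16)**2 = 256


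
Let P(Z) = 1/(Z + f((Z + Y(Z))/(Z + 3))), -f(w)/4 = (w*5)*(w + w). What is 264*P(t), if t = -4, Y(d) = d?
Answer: -66/641 ≈ -0.10296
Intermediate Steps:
f(w) = -40*w² (f(w) = -4*w*5*(w + w) = -4*5*w*2*w = -40*w²)
P(Z) = 1/(Z - 160*Z²/(3 + Z)²) (P(Z) = 1/(Z - 40*(Z + Z)²/(Z + 3)²) = 1/(Z - 40*4*Z²/(3 + Z)²) = 1/(Z - 160*Z²/(3 + Z)²))
264*P(t) = 264*((3 - 4)²/((-4)*((3 - 4)² - 160*(-4)))) = 264*(-¼*(-1)²/((-1)² + 640)) = 264*(-¼*1/(1 + 640)) = 264*(-¼*1/641) = 264*(-¼*1*1/641) = 264*(-1/2564) = -66/641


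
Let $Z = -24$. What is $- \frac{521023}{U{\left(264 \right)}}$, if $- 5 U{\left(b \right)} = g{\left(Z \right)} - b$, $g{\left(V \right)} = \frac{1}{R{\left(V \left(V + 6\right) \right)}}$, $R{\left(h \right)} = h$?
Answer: $- \frac{1125409680}{114047} \approx -9868.0$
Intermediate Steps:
$g{\left(V \right)} = \frac{1}{V \left(6 + V\right)}$ ($g{\left(V \right)} = \frac{1}{V \left(V + 6\right)} = \frac{1}{V \left(6 + V\right)}$)
$U{\left(b \right)} = - \frac{1}{2160} + \frac{b}{5}$ ($U{\left(b \right)} = - \frac{\frac{1}{\left(-24\right) \left(6 - 24\right)} - b}{5} = - \frac{- \frac{1}{24 \left(-18\right)} - b}{5} = - \frac{\left(- \frac{1}{24}\right) \left(- \frac{1}{18}\right) - b}{5} = - \frac{\frac{1}{432} - b}{5} = - \frac{1}{2160} + \frac{b}{5}$)
$- \frac{521023}{U{\left(264 \right)}} = - \frac{521023}{- \frac{1}{2160} + \frac{1}{5} \cdot 264} = - \frac{521023}{- \frac{1}{2160} + \frac{264}{5}} = - \frac{521023}{\frac{114047}{2160}} = \left(-521023\right) \frac{2160}{114047} = - \frac{1125409680}{114047}$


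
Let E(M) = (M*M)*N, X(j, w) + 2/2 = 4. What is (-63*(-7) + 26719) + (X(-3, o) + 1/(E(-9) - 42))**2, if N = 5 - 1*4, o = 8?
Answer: 41324284/1521 ≈ 27169.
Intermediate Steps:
N = 1 (N = 5 - 4 = 1)
X(j, w) = 3 (X(j, w) = -1 + 4 = 3)
E(M) = M**2 (E(M) = (M*M)*1 = M**2*1 = M**2)
(-63*(-7) + 26719) + (X(-3, o) + 1/(E(-9) - 42))**2 = (-63*(-7) + 26719) + (3 + 1/((-9)**2 - 42))**2 = (441 + 26719) + (3 + 1/(81 - 42))**2 = 27160 + (3 + 1/39)**2 = 27160 + (118/39)**2 = 27160 + 13924/1521 = 41324284/1521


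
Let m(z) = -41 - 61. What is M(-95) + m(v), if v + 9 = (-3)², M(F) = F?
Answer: -197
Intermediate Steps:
v = 0 (v = -9 + (-3)² = -9 + 9 = 0)
m(z) = -102
M(-95) + m(v) = -95 - 102 = -197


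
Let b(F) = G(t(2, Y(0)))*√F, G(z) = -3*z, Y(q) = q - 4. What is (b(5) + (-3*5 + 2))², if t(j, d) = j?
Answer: 349 + 156*√5 ≈ 697.83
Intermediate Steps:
Y(q) = -4 + q
b(F) = -6*√F (b(F) = (-3*2)*√F = -6*√F)
(b(5) + (-3*5 + 2))² = (-6*√5 + (-3*5 + 2))² = (-6*√5 + (-15 + 2))² = (-6*√5 - 13)² = (-13 - 6*√5)²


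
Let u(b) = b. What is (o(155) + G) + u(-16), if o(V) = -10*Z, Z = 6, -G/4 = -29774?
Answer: 119020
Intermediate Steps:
G = 119096 (G = -4*(-29774) = 119096)
o(V) = -60 (o(V) = -10*6 = -60)
(o(155) + G) + u(-16) = (-60 + 119096) - 16 = 119036 - 16 = 119020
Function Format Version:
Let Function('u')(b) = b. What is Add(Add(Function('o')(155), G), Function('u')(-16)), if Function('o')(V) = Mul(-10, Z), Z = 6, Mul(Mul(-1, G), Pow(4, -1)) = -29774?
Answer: 119020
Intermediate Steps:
G = 119096 (G = Mul(-4, -29774) = 119096)
Function('o')(V) = -60 (Function('o')(V) = Mul(-10, 6) = -60)
Add(Add(Function('o')(155), G), Function('u')(-16)) = Add(Add(-60, 119096), -16) = Add(119036, -16) = 119020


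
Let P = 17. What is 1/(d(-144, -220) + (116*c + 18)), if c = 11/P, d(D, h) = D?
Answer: -17/866 ≈ -0.019630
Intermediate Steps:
c = 11/17 ≈ 0.64706
1/(d(-144, -220) + (116*c + 18)) = 1/(-144 + (116*(11/17) + 18)) = 1/(-144 + (1276/17 + 18)) = 1/(-144 + 1582/17) = 1/(-866/17) = -17/866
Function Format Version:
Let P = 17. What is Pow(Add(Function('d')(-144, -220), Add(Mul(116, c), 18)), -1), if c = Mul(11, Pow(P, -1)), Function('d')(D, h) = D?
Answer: Rational(-17, 866) ≈ -0.019630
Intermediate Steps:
c = Rational(11, 17) (c = Mul(11, Pow(17, -1)) = Mul(11, Rational(1, 17)) = Rational(11, 17) ≈ 0.64706)
Pow(Add(Function('d')(-144, -220), Add(Mul(116, c), 18)), -1) = Pow(Add(-144, Add(Mul(116, Rational(11, 17)), 18)), -1) = Pow(Add(-144, Add(Rational(1276, 17), 18)), -1) = Pow(Add(-144, Rational(1582, 17)), -1) = Pow(Rational(-866, 17), -1) = Rational(-17, 866)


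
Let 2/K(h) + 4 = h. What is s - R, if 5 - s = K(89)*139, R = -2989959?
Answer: 254146662/85 ≈ 2.9900e+6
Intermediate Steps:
K(h) = 2/(-4 + h)
s = 147/85 (s = 5 - 2/(-4 + 89)*139 = 5 - 2/85*139 = 5 - 2*(1/85)*139 = 5 - 2*139/85 = 5 - 1*278/85 = 5 - 278/85 = 147/85 ≈ 1.7294)
s - R = 147/85 - 1*(-2989959) = 147/85 + 2989959 = 254146662/85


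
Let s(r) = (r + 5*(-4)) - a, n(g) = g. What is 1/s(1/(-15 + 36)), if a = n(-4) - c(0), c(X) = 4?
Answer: -21/251 ≈ -0.083665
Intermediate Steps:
a = -8 (a = -4 - 1*4 = -4 - 4 = -8)
s(r) = -12 + r (s(r) = (r + 5*(-4)) - 1*(-8) = (r - 20) + 8 = (-20 + r) + 8 = -12 + r)
1/s(1/(-15 + 36)) = 1/(-12 + 1/(-15 + 36)) = 1/(-12 + 1/21) = 1/(-251/21) = -21/251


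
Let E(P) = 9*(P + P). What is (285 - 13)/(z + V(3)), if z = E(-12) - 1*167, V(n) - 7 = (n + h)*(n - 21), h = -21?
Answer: -68/13 ≈ -5.2308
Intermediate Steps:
V(n) = 7 + (-21 + n)² (V(n) = 7 + (n - 21)*(n - 21) = 7 + (-21 + n)*(-21 + n) = 7 + (-21 + n)²)
E(P) = 18*P (E(P) = 9*(2*P) = 18*P)
z = -383 (z = 18*(-12) - 1*167 = -216 - 167 = -383)
(285 - 13)/(z + V(3)) = (285 - 13)/(-383 + (448 + 3² - 42*3)) = 272/(-383 + (448 + 9 - 126)) = 272/(-383 + 331) = 272/(-52) = 272*(-1/52) = -68/13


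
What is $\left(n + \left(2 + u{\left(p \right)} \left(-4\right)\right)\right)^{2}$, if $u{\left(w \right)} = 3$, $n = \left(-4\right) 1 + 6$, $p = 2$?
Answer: $64$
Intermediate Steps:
$n = 2$ ($n = -4 + 6 = 2$)
$\left(n + \left(2 + u{\left(p \right)} \left(-4\right)\right)\right)^{2} = \left(2 + \left(2 + 3 \left(-4\right)\right)\right)^{2} = \left(2 + \left(2 - 12\right)\right)^{2} = \left(2 - 10\right)^{2} = \left(-8\right)^{2} = 64$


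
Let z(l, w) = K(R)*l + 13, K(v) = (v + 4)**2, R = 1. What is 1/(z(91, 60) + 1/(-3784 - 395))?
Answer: 4179/9561551 ≈ 0.00043706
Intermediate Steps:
K(v) = (4 + v)**2
z(l, w) = 13 + 25*l (z(l, w) = (4 + 1)**2*l + 13 = 5**2*l + 13 = 25*l + 13 = 13 + 25*l)
1/(z(91, 60) + 1/(-3784 - 395)) = 1/((13 + 25*91) + 1/(-3784 - 395)) = 1/((13 + 2275) + 1/(-4179)) = 1/(2288 - 1/4179) = 1/(9561551/4179) = 4179/9561551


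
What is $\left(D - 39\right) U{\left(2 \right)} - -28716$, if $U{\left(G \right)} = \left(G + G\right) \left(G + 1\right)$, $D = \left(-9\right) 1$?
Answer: $28140$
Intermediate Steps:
$D = -9$
$U{\left(G \right)} = 2 G \left(1 + G\right)$
$\left(D - 39\right) U{\left(2 \right)} - -28716 = \left(-9 - 39\right) 2 \cdot 2 \left(1 + 2\right) - -28716 = - 48 \cdot 2 \cdot 2 \cdot 3 + 28716 = \left(-48\right) 12 + 28716 = -576 + 28716 = 28140$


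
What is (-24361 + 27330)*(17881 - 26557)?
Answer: -25759044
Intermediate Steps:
(-24361 + 27330)*(17881 - 26557) = 2969*(-8676) = -25759044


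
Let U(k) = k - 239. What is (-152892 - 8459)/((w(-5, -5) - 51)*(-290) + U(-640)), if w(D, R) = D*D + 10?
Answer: -161351/3761 ≈ -42.901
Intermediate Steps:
U(k) = -239 + k
w(D, R) = 10 + D**2 (w(D, R) = D**2 + 10 = 10 + D**2)
(-152892 - 8459)/((w(-5, -5) - 51)*(-290) + U(-640)) = (-152892 - 8459)/(((10 + (-5)**2) - 51)*(-290) + (-239 - 640)) = -161351/(((10 + 25) - 51)*(-290) - 879) = -161351/((35 - 51)*(-290) - 879) = -161351/(-16*(-290) - 879) = -161351/(4640 - 879) = -161351/3761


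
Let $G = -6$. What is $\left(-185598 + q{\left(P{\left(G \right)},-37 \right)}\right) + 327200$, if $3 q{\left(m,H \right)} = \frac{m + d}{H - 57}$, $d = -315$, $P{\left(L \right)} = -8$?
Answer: $\frac{39932087}{282} \approx 1.416 \cdot 10^{5}$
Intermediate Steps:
$q{\left(m,H \right)} = \frac{-315 + m}{3 \left(-57 + H\right)}$ ($q{\left(m,H \right)} = \frac{\left(m - 315\right) \frac{1}{H - 57}}{3} = \frac{\left(-315 + m\right) \frac{1}{-57 + H}}{3} = \frac{\frac{1}{-57 + H} \left(-315 + m\right)}{3} = \frac{-315 + m}{3 \left(-57 + H\right)}$)
$\left(-185598 + q{\left(P{\left(G \right)},-37 \right)}\right) + 327200 = \left(-185598 + \frac{-315 - 8}{3 \left(-57 - 37\right)}\right) + 327200 = \left(-185598 + \frac{1}{3} \frac{1}{-94} \left(-323\right)\right) + 327200 = \left(-185598 + \frac{1}{3} \left(- \frac{1}{94}\right) \left(-323\right)\right) + 327200 = \left(-185598 + \frac{323}{282}\right) + 327200 = - \frac{52338313}{282} + 327200 = \frac{39932087}{282}$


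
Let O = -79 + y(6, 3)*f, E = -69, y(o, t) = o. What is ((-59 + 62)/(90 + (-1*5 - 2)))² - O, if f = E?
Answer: 3396286/6889 ≈ 493.00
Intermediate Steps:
f = -69
O = -493 (O = -79 + 6*(-69) = -79 - 414 = -493)
((-59 + 62)/(90 + (-1*5 - 2)))² - O = ((-59 + 62)/(90 + (-1*5 - 2)))² - 1*(-493) = (3/(90 + (-5 - 2)))² + 493 = (3/(90 - 7))² + 493 = (3/83)² + 493 = 9/6889 + 493 = 3396286/6889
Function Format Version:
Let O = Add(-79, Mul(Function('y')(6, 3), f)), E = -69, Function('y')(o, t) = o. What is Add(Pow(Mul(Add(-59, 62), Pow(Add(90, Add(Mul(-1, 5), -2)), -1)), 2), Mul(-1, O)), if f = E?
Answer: Rational(3396286, 6889) ≈ 493.00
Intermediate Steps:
f = -69
O = -493 (O = Add(-79, Mul(6, -69)) = Add(-79, -414) = -493)
Add(Pow(Mul(Add(-59, 62), Pow(Add(90, Add(Mul(-1, 5), -2)), -1)), 2), Mul(-1, O)) = Add(Pow(Mul(Add(-59, 62), Pow(Add(90, Add(Mul(-1, 5), -2)), -1)), 2), Mul(-1, -493)) = Add(Pow(Mul(3, Pow(Add(90, Add(-5, -2)), -1)), 2), 493) = Add(Pow(Mul(3, Pow(Add(90, -7), -1)), 2), 493) = Add(Pow(Mul(3, Pow(83, -1)), 2), 493) = Add(Pow(Mul(3, Rational(1, 83)), 2), 493) = Add(Pow(Rational(3, 83), 2), 493) = Add(Rational(9, 6889), 493) = Rational(3396286, 6889)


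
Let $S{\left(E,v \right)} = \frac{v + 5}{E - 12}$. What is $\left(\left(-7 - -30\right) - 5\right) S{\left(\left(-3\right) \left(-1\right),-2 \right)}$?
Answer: $-6$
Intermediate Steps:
$S{\left(E,v \right)} = \frac{5 + v}{-12 + E}$
$\left(\left(-7 - -30\right) - 5\right) S{\left(\left(-3\right) \left(-1\right),-2 \right)} = \left(\left(-7 - -30\right) - 5\right) \frac{5 - 2}{-12 - -3} = \left(\left(-7 + 30\right) - 5\right) \frac{1}{-12 + 3} \cdot 3 = \left(23 - 5\right) \frac{1}{-9} \cdot 3 = 18 \left(\left(- \frac{1}{9}\right) 3\right) = 18 \left(- \frac{1}{3}\right) = -6$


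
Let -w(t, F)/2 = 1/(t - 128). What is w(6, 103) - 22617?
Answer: -1379636/61 ≈ -22617.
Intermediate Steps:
w(t, F) = -2/(-128 + t) (w(t, F) = -2/(t - 128) = -2/(-128 + t))
w(6, 103) - 22617 = -2/(-128 + 6) - 22617 = -2/(-122) - 22617 = -2*(-1/122) - 22617 = 1/61 - 22617 = -1379636/61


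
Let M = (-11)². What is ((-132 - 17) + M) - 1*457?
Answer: -485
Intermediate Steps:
M = 121
((-132 - 17) + M) - 1*457 = ((-132 - 17) + 121) - 1*457 = (-149 + 121) - 457 = -28 - 457 = -485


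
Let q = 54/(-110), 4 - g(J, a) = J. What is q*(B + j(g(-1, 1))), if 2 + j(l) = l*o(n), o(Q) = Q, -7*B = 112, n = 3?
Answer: 81/55 ≈ 1.4727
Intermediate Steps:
g(J, a) = 4 - J
B = -16 (B = -⅐*112 = -16)
j(l) = -2 + 3*l (j(l) = -2 + l*3 = -2 + 3*l)
q = -27/55 (q = 54*(-1/110) = -27/55 ≈ -0.49091)
q*(B + j(g(-1, 1))) = -27*(-16 + (-2 + 3*(4 - 1*(-1))))/55 = -27*(-16 + (-2 + 3*(4 + 1)))/55 = -27*(-16 + (-2 + 3*5))/55 = -27*(-16 + (-2 + 15))/55 = -27*(-16 + 13)/55 = -27/55*(-3) = 81/55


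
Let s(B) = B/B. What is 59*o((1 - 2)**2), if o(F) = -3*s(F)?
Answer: -177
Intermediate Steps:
s(B) = 1
o(F) = -3 (o(F) = -3*1 = -3)
59*o((1 - 2)**2) = 59*(-3) = -177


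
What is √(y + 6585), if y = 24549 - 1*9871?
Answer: √21263 ≈ 145.82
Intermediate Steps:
y = 14678 (y = 24549 - 9871 = 14678)
√(y + 6585) = √(14678 + 6585) = √21263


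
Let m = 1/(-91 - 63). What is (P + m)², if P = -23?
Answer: 12552849/23716 ≈ 529.30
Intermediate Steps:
m = -1/154 (m = 1/(-154) = -1/154 ≈ -0.0064935)
(P + m)² = (-23 - 1/154)² = (-3543/154)² = 12552849/23716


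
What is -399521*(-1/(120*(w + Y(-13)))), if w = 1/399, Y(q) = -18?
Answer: -53136293/287240 ≈ -184.99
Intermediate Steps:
w = 1/399 ≈ 0.0025063
-399521*(-1/(120*(w + Y(-13)))) = -399521*(-1/(120*(1/399 - 18))) = -399521/((-120*(-7181/399))) = -399521/287240/133 = -399521*133/287240 = -53136293/287240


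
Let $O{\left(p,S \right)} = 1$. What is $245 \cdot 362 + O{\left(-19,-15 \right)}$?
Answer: $88691$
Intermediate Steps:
$245 \cdot 362 + O{\left(-19,-15 \right)} = 245 \cdot 362 + 1 = 88690 + 1 = 88691$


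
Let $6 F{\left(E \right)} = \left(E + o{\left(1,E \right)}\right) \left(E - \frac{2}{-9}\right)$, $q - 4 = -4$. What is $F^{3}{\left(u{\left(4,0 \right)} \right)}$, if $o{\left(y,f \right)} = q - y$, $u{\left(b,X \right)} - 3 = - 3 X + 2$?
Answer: $\frac{830584}{19683} \approx 42.198$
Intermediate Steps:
$q = 0$ ($q = 4 - 4 = 0$)
$u{\left(b,X \right)} = 5 - 3 X$ ($u{\left(b,X \right)} = 3 - \left(-2 + 3 X\right) = 5 - 3 X$)
$o{\left(y,f \right)} = - y$ ($o{\left(y,f \right)} = 0 - y = - y$)
$F{\left(E \right)} = \frac{\left(-1 + E\right) \left(\frac{2}{9} + E\right)}{6}$ ($F{\left(E \right)} = \frac{\left(E - 1\right) \left(E - \frac{2}{-9}\right)}{6} = \frac{\left(E - 1\right) \left(E - - \frac{2}{9}\right)}{6} = \frac{\left(-1 + E\right) \left(E + \frac{2}{9}\right)}{6} = \frac{\left(-1 + E\right) \left(\frac{2}{9} + E\right)}{6}$)
$F^{3}{\left(u{\left(4,0 \right)} \right)} = \left(- \frac{1}{27} - \frac{7 \left(5 - 0\right)}{54} + \frac{\left(5 - 0\right)^{2}}{6}\right)^{3} = \left(- \frac{1}{27} - \frac{7 \left(5 + 0\right)}{54} + \frac{\left(5 + 0\right)^{2}}{6}\right)^{3} = \left(- \frac{1}{27} - \frac{35}{54} + \frac{5^{2}}{6}\right)^{3} = \left(- \frac{1}{27} - \frac{35}{54} + \frac{1}{6} \cdot 25\right)^{3} = \left(- \frac{1}{27} - \frac{35}{54} + \frac{25}{6}\right)^{3} = \left(\frac{94}{27}\right)^{3} = \frac{830584}{19683}$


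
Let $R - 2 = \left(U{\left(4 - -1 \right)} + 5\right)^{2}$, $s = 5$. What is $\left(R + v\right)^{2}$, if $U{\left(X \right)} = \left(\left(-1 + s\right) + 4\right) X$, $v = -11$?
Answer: $4064256$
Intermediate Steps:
$U{\left(X \right)} = 8 X$ ($U{\left(X \right)} = \left(\left(-1 + 5\right) + 4\right) X = \left(4 + 4\right) X = 8 X$)
$R = 2027$ ($R = 2 + \left(8 \left(4 - -1\right) + 5\right)^{2} = 2 + \left(8 \left(4 + 1\right) + 5\right)^{2} = 2 + \left(8 \cdot 5 + 5\right)^{2} = 2 + \left(40 + 5\right)^{2} = 2 + 45^{2} = 2 + 2025 = 2027$)
$\left(R + v\right)^{2} = \left(2027 - 11\right)^{2} = 2016^{2} = 4064256$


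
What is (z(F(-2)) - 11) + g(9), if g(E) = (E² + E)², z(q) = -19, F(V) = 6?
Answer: 8070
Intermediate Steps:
g(E) = (E + E²)²
(z(F(-2)) - 11) + g(9) = (-19 - 11) + 9²*(1 + 9)² = -30 + 81*10² = -30 + 81*100 = -30 + 8100 = 8070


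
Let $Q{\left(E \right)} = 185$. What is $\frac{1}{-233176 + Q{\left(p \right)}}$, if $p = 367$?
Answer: $- \frac{1}{232991} \approx -4.292 \cdot 10^{-6}$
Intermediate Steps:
$\frac{1}{-233176 + Q{\left(p \right)}} = \frac{1}{-233176 + 185} = \frac{1}{-232991} = - \frac{1}{232991}$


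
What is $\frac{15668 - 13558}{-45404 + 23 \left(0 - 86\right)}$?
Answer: $- \frac{1055}{23691} \approx -0.044532$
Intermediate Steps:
$\frac{15668 - 13558}{-45404 + 23 \left(0 - 86\right)} = \frac{2110}{-45404 + 23 \left(-86\right)} = \frac{2110}{-45404 - 1978} = \frac{2110}{-47382} = 2110 \left(- \frac{1}{47382}\right) = - \frac{1055}{23691}$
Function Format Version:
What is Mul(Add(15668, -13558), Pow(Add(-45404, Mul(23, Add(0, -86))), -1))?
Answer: Rational(-1055, 23691) ≈ -0.044532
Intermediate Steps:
Mul(Add(15668, -13558), Pow(Add(-45404, Mul(23, Add(0, -86))), -1)) = Mul(2110, Pow(Add(-45404, Mul(23, -86)), -1)) = Mul(2110, Pow(Add(-45404, -1978), -1)) = Mul(2110, Pow(-47382, -1)) = Mul(2110, Rational(-1, 47382)) = Rational(-1055, 23691)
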